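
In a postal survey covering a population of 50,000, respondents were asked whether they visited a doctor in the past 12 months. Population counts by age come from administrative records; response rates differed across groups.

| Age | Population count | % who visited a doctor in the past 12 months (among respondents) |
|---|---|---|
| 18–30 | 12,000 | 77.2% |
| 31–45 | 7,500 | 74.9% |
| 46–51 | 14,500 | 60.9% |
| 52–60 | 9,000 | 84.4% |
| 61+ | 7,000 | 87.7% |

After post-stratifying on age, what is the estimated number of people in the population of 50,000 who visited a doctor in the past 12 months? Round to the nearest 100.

Each cell contributes its population count × the respondent rate:
  18–30: 12,000 × 77.2% = 9264
  31–45: 7,500 × 74.9% = 5617.5
  46–51: 14,500 × 60.9% = 8830.5
  52–60: 9,000 × 84.4% = 7596
  61+: 7,000 × 87.7% = 6139
Estimated total = 37,447 → 37,400.

37,400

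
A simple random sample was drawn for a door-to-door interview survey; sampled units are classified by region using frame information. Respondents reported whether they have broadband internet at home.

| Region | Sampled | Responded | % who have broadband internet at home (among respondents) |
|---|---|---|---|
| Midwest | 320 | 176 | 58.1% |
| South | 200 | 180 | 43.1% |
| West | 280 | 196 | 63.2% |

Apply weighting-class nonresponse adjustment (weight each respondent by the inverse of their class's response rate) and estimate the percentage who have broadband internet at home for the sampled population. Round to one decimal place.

Class response rates: Midwest 176/320 = 55%, South 180/200 = 90%, West 196/280 = 70%.
With weight = n_sampled/n_responded per class, the weighted class total is n_sampled:
  Midwest: 320 × 58.1 = 18,592
  South: 200 × 43.1 = 8620
  West: 280 × 63.2 = 17,696
Adjusted estimate = 44,908 / 800 = 56.135 → 56.1%.

56.1%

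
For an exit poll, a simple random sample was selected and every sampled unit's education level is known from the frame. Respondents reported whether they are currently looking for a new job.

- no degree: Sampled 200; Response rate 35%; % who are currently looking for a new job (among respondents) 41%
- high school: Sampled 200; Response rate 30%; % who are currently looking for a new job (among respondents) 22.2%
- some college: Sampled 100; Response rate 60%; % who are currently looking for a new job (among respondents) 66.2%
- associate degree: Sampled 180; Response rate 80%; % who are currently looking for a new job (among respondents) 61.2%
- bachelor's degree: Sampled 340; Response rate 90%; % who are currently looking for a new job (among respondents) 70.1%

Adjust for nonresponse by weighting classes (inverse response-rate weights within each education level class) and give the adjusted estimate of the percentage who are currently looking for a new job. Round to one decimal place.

Each respondent's weight = sampled/responded in their class; summing within a class gives n_sampled, so:
  no degree: 200 × 41 = 8200
  high school: 200 × 22.2 = 4440
  some college: 100 × 66.2 = 6620
  associate degree: 180 × 61.2 = 11,016
  bachelor's degree: 340 × 70.1 = 23834
Adjusted estimate = 54,110 / 1,020 = 53.049 → 53.0%.

53.0%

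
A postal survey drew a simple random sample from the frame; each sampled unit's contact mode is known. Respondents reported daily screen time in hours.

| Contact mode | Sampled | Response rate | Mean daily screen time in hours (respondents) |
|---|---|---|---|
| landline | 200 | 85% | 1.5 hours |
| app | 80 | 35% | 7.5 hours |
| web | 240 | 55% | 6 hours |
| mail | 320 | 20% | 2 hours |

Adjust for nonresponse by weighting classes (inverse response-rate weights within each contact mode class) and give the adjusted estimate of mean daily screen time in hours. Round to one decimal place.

Inverse-response-rate weighting restores each class to its sampled count, so class totals weight by n_sampled:
  landline: 200 × 1.5 = 300
  app: 80 × 7.5 = 600
  web: 240 × 6 = 1440
  mail: 320 × 2 = 640
Adjusted estimate = 2980 / 840 = 3.54762 → 3.5.

3.5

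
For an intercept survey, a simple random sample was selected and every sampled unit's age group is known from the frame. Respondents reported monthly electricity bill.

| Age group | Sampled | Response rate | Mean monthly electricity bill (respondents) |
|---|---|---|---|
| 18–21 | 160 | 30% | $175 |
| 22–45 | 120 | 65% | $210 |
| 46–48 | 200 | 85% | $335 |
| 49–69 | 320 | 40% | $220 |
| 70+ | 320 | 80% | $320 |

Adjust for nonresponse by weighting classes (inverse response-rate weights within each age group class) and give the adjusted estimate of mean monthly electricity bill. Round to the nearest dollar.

$262

Weighting each respondent by the inverse class response rate inflates each class back to its sampled size, so the class weight is n_sampled:
  18–21: 160 × 175 = 28,000
  22–45: 120 × 210 = 25,200
  46–48: 200 × 335 = 67,000
  49–69: 320 × 220 = 70,400
  70+: 320 × 320 = 102,400
Adjusted estimate = 293,000 / 1,120 = 261.607 → $262.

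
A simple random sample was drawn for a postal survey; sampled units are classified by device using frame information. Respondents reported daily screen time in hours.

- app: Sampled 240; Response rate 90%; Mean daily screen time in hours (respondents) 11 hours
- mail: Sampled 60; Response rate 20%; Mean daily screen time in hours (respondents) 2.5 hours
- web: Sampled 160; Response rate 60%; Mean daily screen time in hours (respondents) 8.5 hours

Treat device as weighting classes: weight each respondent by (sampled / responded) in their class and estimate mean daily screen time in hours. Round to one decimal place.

Each respondent's weight = sampled/responded in their class; summing within a class gives n_sampled, so:
  app: 240 × 11 = 2640
  mail: 60 × 2.5 = 150
  web: 160 × 8.5 = 1360
Adjusted estimate = 4150 / 460 = 9.02174 → 9.0.

9.0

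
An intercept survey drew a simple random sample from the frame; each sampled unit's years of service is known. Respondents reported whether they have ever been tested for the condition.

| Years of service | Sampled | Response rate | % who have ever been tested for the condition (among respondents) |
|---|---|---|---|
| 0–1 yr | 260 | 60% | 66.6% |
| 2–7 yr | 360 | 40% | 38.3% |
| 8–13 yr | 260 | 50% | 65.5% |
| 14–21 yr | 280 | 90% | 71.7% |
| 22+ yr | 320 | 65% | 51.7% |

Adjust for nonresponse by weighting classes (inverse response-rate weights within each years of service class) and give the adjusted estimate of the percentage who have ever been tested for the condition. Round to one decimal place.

57.3%

Weighting each respondent by the inverse class response rate inflates each class back to its sampled size, so the class weight is n_sampled:
  0–1 yr: 260 × 66.6 = 17,316
  2–7 yr: 360 × 38.3 = 13788
  8–13 yr: 260 × 65.5 = 17,030
  14–21 yr: 280 × 71.7 = 20,076
  22+ yr: 320 × 51.7 = 16,544
Adjusted estimate = 84,754 / 1,480 = 57.2662 → 57.3%.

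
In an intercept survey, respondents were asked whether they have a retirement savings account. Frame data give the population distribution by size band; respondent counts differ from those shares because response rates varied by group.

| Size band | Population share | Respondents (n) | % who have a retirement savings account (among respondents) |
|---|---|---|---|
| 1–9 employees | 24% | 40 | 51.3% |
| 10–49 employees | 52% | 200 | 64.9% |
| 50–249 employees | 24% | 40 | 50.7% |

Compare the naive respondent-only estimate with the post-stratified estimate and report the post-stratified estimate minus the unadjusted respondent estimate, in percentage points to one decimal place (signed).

Unadjusted (pooled respondent) estimate weights by respondent counts:
  (40/280)×51.3 + (200/280)×64.9 + (40/280)×50.7 = 60.9286%
Reweighting by population size band shares:
  0.24×51.3 + 0.52×64.9 + 0.24×50.7 = 58.228%
Difference = 58.228 − 60.9286 = -2.7006 pp.

-2.7 percentage points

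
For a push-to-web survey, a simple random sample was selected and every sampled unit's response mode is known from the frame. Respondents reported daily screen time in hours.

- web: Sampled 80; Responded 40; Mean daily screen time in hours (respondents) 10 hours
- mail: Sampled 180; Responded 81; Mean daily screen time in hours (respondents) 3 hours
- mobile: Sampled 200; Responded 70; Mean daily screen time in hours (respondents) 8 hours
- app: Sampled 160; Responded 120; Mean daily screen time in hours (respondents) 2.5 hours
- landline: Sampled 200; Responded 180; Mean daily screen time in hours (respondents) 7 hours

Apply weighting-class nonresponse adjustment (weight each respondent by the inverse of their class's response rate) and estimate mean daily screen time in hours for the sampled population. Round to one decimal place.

5.8

Class response rates: web 40/80 = 50%, mail 81/180 = 45%, mobile 70/200 = 35%, app 120/160 = 75%, landline 180/200 = 90%.
With weight = n_sampled/n_responded per class, the weighted class total is n_sampled:
  web: 80 × 10 = 800
  mail: 180 × 3 = 540
  mobile: 200 × 8 = 1600
  app: 160 × 2.5 = 400
  landline: 200 × 7 = 1400
Adjusted estimate = 4740 / 820 = 5.78049 → 5.8.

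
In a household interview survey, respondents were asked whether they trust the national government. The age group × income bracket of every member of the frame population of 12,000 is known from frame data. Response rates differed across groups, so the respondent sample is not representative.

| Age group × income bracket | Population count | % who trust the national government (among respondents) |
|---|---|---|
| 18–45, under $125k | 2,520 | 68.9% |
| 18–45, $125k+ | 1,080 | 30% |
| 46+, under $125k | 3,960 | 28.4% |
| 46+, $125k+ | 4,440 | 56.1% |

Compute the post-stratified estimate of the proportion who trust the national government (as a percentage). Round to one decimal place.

47.3%

Each cell contributes population-share × respondent value:
  18–45, under $125k: (2,520/12,000) × 68.9 = 14.469
  18–45, $125k+: (1,080/12,000) × 30 = 2.7
  46+, under $125k: (3,960/12,000) × 28.4 = 9.372
  46+, $125k+: (4,440/12,000) × 56.1 = 20.757
Post-stratified estimate = 47.298 → 47.3%.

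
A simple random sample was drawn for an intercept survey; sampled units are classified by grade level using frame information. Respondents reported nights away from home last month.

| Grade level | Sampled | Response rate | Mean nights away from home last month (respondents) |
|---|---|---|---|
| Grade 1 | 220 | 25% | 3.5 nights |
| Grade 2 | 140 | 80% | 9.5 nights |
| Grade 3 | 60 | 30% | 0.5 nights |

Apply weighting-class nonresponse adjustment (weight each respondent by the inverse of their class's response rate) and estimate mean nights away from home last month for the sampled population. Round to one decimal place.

Inverse-response-rate weighting restores each class to its sampled count, so class totals weight by n_sampled:
  Grade 1: 220 × 3.5 = 770
  Grade 2: 140 × 9.5 = 1330
  Grade 3: 60 × 0.5 = 30
Adjusted estimate = 2130 / 420 = 5.07143 → 5.1.

5.1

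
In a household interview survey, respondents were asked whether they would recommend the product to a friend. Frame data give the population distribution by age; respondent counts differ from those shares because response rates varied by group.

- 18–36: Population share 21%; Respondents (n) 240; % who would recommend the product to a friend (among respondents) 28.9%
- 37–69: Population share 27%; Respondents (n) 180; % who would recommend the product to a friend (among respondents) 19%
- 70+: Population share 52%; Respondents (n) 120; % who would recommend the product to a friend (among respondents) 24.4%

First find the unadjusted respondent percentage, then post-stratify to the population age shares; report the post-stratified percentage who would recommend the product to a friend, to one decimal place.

Without adjustment, the pooled respondent share is:
  (240/540)×28.9 + (180/540)×19 + (120/540)×24.4 = 24.6%
Post-stratifying to population shares instead:
  0.21×28.9 + 0.27×19 + 0.52×24.4 = 23.887%

23.9%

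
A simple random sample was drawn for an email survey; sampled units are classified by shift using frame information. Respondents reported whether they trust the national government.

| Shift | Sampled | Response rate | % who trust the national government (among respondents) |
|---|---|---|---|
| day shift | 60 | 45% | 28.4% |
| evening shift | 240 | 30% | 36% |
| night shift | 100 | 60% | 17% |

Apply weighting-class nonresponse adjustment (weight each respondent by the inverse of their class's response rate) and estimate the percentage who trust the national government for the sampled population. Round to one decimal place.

Each respondent's weight = sampled/responded in their class; summing within a class gives n_sampled, so:
  day shift: 60 × 28.4 = 1704
  evening shift: 240 × 36 = 8640
  night shift: 100 × 17 = 1700
Adjusted estimate = 12,044 / 400 = 30.11 → 30.1%.

30.1%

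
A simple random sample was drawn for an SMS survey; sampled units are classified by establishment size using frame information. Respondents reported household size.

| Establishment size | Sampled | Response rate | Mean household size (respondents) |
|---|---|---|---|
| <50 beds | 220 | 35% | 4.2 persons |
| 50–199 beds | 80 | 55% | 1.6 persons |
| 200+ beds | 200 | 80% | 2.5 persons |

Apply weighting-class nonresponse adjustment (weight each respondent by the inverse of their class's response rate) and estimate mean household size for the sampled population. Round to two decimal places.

3.10

With weight = n_sampled/n_responded per class, the weighted class total is n_sampled:
  <50 beds: 220 × 4.2 = 924
  50–199 beds: 80 × 1.6 = 128
  200+ beds: 200 × 2.5 = 500
Adjusted estimate = 1552 / 500 = 3.104 → 3.10.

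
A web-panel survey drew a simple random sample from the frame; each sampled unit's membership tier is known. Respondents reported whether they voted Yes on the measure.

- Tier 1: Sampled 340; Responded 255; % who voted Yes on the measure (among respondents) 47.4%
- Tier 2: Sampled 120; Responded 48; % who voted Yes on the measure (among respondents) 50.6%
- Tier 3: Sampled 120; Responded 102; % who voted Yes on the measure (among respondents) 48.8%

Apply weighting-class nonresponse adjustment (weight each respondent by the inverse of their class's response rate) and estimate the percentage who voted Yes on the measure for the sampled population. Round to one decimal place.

48.4%

Class response rates: Tier 1 255/340 = 75%, Tier 2 48/120 = 40%, Tier 3 102/120 = 85%.
Weighting each respondent by the inverse class response rate inflates each class back to its sampled size, so the class weight is n_sampled:
  Tier 1: 340 × 47.4 = 16,116
  Tier 2: 120 × 50.6 = 6072
  Tier 3: 120 × 48.8 = 5856
Adjusted estimate = 28,044 / 580 = 48.3517 → 48.4%.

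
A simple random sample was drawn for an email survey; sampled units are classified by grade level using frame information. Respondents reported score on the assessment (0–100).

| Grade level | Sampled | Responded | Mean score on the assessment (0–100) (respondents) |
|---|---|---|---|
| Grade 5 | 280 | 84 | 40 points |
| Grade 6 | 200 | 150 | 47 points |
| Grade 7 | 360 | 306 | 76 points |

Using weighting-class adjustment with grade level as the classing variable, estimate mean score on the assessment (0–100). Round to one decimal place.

Class response rates: Grade 5 84/280 = 30%, Grade 6 150/200 = 75%, Grade 7 306/360 = 85%.
With weight = n_sampled/n_responded per class, the weighted class total is n_sampled:
  Grade 5: 280 × 40 = 11,200
  Grade 6: 200 × 47 = 9400
  Grade 7: 360 × 76 = 27,360
Adjusted estimate = 47,960 / 840 = 57.0952 → 57.1.

57.1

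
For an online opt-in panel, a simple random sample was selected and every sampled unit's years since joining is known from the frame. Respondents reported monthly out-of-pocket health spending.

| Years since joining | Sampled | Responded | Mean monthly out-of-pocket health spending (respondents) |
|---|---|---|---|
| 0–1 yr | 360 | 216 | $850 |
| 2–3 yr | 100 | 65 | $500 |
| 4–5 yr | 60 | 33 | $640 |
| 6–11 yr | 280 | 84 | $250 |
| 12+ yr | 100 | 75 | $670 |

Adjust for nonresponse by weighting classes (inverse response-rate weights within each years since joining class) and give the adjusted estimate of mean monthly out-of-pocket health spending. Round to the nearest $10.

Response rates by class: 0–1 yr 216/360 = 60%, 2–3 yr 65/100 = 65%, 4–5 yr 33/60 = 55%, 6–11 yr 84/280 = 30%, 12+ yr 75/100 = 75%.
Inverse-response-rate weighting restores each class to its sampled count, so class totals weight by n_sampled:
  0–1 yr: 360 × 850 = 306,000
  2–3 yr: 100 × 500 = 50,000
  4–5 yr: 60 × 640 = 38,400
  6–11 yr: 280 × 250 = 70,000
  12+ yr: 100 × 670 = 67,000
Adjusted estimate = 531,400 / 900 = 590.444 → $590.

$590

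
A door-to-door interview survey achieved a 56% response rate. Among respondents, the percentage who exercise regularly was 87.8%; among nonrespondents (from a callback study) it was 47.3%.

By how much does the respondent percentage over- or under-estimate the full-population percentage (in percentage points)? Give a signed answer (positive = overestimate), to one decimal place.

Nonresponse fraction = 1 − 0.56 = 0.44.
Bias = (nonresponse fraction) × (respondent percentage − nonrespondent percentage)
     = 0.44 × (87.8 − 47.3) = 0.44 × 40.5 = 17.82.

+17.8 percentage points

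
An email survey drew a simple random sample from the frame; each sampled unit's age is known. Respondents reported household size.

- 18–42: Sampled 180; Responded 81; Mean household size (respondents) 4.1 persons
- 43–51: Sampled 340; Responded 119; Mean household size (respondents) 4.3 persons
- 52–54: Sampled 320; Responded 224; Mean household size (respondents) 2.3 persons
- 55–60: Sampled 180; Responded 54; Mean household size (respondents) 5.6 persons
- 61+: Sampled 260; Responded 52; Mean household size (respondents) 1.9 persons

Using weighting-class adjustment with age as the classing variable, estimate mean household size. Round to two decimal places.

Class response rates: 18–42 81/180 = 45%, 43–51 119/340 = 35%, 52–54 224/320 = 70%, 55–60 54/180 = 30%, 61+ 52/260 = 20%.
Weighting each respondent by the inverse class response rate inflates each class back to its sampled size, so the class weight is n_sampled:
  18–42: 180 × 4.1 = 738
  43–51: 340 × 4.3 = 1462
  52–54: 320 × 2.3 = 736
  55–60: 180 × 5.6 = 1008
  61+: 260 × 1.9 = 494
Adjusted estimate = 4438 / 1,280 = 3.46719 → 3.47.

3.47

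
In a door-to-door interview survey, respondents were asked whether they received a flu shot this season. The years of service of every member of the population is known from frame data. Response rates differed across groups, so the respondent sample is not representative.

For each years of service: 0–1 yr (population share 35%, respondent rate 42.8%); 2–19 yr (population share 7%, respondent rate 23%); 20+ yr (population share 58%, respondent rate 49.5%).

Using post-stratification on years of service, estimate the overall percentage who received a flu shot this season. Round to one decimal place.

Reweight to the known years of service distribution:
  0–1 yr: 0.35 × 42.8 = 14.98
  2–19 yr: 0.07 × 23 = 1.61
  20+ yr: 0.58 × 49.5 = 28.71
Post-stratified estimate = 45.3 → 45.3%.

45.3%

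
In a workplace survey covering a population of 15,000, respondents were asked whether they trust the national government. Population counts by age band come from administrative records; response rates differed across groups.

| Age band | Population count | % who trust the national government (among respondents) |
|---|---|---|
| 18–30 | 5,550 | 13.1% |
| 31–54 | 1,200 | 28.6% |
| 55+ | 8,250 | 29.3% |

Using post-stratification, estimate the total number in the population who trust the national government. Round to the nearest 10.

Each cell contributes its population count × the respondent rate:
  18–30: 5,550 × 13.1% = 727.05
  31–54: 1,200 × 28.6% = 343.2
  55+: 8,250 × 29.3% = 2417.25
Estimated total = 3487.5 → 3,490.

3,490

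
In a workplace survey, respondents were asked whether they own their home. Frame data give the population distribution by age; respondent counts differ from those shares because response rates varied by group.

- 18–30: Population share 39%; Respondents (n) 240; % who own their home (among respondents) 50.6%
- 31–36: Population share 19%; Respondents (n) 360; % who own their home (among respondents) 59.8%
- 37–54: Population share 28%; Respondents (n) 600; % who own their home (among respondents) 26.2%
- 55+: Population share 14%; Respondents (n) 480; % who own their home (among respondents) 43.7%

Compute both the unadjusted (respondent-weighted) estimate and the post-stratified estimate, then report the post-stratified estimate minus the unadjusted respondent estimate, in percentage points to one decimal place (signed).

Naive respondent-only estimate (weights = respondent counts):
  (240/1680)×50.6 + (360/1680)×59.8 + (600/1680)×26.2 + (480/1680)×43.7 = 41.8857%
Post-stratifying to population shares instead:
  0.39×50.6 + 0.19×59.8 + 0.28×26.2 + 0.14×43.7 = 44.55%
Difference = 44.55 − 41.8857 = 2.6643 pp.

+2.7 percentage points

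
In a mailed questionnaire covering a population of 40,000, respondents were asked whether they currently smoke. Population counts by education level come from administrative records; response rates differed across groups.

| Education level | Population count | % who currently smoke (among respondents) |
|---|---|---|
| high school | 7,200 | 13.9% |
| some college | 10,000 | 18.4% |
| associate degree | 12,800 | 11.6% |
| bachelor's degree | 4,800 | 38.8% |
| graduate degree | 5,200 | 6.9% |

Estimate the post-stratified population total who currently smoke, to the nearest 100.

Estimated count per cell = population count × respondent percentage:
  high school: 7,200 × 13.9% = 1000.8
  some college: 10,000 × 18.4% = 1840
  associate degree: 12,800 × 11.6% = 1484.8
  bachelor's degree: 4,800 × 38.8% = 1862.4
  graduate degree: 5,200 × 6.9% = 358.8
Estimated total = 6546.8 → 6,500.

6,500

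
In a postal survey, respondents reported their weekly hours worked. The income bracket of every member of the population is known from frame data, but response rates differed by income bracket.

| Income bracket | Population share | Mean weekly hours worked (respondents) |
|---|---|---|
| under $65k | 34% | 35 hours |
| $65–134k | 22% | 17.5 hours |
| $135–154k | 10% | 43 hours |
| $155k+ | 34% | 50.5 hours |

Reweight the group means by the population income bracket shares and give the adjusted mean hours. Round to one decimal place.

37.2

Post-stratification weights by population share, not respondent share:
  under $65k: 0.34 × 35 = 11.9
  $65–134k: 0.22 × 17.5 = 3.85
  $135–154k: 0.1 × 43 = 4.3
  $155k+: 0.34 × 50.5 = 17.17
Post-stratified estimate = 37.22 → 37.2.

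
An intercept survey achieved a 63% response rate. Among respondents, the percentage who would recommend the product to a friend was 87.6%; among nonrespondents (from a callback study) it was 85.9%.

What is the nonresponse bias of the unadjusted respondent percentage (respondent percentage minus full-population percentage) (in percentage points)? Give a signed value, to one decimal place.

Nonresponse fraction = 1 − 0.63 = 0.37.
Bias = (nonresponse fraction) × (respondent percentage − nonrespondent percentage)
     = 0.37 × (87.6 − 85.9) = 0.37 × 1.7 = 0.629.

+0.6 percentage points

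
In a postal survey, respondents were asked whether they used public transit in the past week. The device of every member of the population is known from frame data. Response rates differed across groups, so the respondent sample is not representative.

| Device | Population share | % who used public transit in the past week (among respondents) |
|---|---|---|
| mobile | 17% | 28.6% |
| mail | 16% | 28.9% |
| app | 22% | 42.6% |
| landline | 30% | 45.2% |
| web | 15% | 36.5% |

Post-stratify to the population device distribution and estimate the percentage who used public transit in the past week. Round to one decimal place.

37.9%

Reweight to the known device distribution:
  mobile: 0.17 × 28.6 = 4.862
  mail: 0.16 × 28.9 = 4.624
  app: 0.22 × 42.6 = 9.372
  landline: 0.3 × 45.2 = 13.56
  web: 0.15 × 36.5 = 5.475
Post-stratified estimate = 37.893 → 37.9%.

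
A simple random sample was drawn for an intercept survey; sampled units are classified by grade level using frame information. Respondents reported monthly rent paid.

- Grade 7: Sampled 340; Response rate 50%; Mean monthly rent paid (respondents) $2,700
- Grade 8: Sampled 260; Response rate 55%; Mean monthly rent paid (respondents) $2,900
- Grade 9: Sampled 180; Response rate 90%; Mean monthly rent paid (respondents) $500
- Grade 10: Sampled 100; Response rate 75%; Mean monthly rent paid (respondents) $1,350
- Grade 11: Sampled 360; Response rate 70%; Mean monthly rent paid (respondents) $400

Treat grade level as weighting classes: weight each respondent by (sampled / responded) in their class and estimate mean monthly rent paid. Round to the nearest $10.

With weight = n_sampled/n_responded per class, the weighted class total is n_sampled:
  Grade 7: 340 × 2700 = 918,000
  Grade 8: 260 × 2900 = 754,000
  Grade 9: 180 × 500 = 90,000
  Grade 10: 100 × 1350 = 135,000
  Grade 11: 360 × 400 = 144,000
Adjusted estimate = 2,041,000 / 1,240 = 1645.97 → $1,650.

$1,650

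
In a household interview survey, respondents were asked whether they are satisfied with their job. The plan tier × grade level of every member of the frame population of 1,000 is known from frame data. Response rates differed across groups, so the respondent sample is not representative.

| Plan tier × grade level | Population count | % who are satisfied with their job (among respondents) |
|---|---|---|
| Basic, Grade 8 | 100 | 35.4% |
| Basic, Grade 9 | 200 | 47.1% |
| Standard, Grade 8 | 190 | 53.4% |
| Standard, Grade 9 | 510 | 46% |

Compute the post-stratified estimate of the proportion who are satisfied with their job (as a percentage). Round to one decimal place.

Weight each group's respondent value by its population share:
  Basic, Grade 8: (100/1,000) × 35.4 = 3.54
  Basic, Grade 9: (200/1,000) × 47.1 = 9.42
  Standard, Grade 8: (190/1,000) × 53.4 = 10.146
  Standard, Grade 9: (510/1,000) × 46 = 23.46
Post-stratified estimate = 46.566 → 46.6%.

46.6%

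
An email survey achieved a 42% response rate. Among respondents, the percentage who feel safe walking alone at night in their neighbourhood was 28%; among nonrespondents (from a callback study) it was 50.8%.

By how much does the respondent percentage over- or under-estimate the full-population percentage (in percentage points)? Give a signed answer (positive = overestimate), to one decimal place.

Nonresponse fraction = 1 − 0.42 = 0.58.
Bias = (nonresponse fraction) × (respondent percentage − nonrespondent percentage)
     = 0.58 × (28 − 50.8) = 0.58 × -22.8 = -13.224.

-13.2 percentage points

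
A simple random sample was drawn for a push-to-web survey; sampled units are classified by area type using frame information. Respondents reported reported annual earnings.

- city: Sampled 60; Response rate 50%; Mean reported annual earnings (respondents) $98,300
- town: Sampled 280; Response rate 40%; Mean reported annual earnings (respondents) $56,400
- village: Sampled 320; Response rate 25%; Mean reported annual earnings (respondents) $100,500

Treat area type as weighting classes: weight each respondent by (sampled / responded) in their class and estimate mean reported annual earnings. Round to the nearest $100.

Inverse-response-rate weighting restores each class to its sampled count, so class totals weight by n_sampled:
  city: 60 × 98,300 = 5,898,000
  town: 280 × 56,400 = 15,792,000
  village: 320 × 100,500 = 32,160,000
Adjusted estimate = 53,850,000 / 660 = 81590.9 → $81,600.

$81,600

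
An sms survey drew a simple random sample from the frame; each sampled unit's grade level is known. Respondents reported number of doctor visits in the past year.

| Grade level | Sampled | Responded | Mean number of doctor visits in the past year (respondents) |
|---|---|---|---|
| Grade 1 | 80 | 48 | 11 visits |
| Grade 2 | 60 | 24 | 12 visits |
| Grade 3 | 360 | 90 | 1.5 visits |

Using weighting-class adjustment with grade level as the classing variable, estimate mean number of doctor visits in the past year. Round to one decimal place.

Response rates by class: Grade 1 48/80 = 60%, Grade 2 24/60 = 40%, Grade 3 90/360 = 25%.
Inverse-response-rate weighting restores each class to its sampled count, so class totals weight by n_sampled:
  Grade 1: 80 × 11 = 880
  Grade 2: 60 × 12 = 720
  Grade 3: 360 × 1.5 = 540
Adjusted estimate = 2140 / 500 = 4.28 → 4.3.

4.3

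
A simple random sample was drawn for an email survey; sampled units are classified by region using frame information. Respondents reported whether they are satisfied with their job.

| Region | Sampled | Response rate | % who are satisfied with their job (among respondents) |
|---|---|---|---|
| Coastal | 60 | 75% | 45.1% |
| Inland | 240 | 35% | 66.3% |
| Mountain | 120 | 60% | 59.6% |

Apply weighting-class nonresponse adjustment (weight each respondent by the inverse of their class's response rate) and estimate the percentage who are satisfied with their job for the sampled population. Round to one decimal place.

Inverse-response-rate weighting restores each class to its sampled count, so class totals weight by n_sampled:
  Coastal: 60 × 45.1 = 2706
  Inland: 240 × 66.3 = 15,912
  Mountain: 120 × 59.6 = 7152
Adjusted estimate = 25,770 / 420 = 61.3571 → 61.4%.

61.4%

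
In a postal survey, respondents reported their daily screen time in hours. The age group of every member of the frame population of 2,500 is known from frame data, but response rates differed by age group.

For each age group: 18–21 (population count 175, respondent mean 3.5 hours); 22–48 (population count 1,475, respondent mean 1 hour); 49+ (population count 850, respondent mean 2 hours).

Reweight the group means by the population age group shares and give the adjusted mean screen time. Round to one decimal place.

1.5

Weight each group's respondent value by its population share:
  18–21: (175/2,500) × 3.5 = 0.245
  22–48: (1,475/2,500) × 1 = 0.59
  49+: (850/2,500) × 2 = 0.68
Post-stratified estimate = 1.515 → 1.5.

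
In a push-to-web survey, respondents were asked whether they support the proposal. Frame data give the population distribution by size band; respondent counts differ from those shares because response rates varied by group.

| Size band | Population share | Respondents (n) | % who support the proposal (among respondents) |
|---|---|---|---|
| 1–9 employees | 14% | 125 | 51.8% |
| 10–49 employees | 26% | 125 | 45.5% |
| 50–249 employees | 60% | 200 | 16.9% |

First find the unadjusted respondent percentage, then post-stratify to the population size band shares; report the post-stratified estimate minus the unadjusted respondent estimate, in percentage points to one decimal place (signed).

-5.3 percentage points

Unadjusted (pooled respondent) estimate weights by respondent counts:
  (125/450)×51.8 + (125/450)×45.5 + (200/450)×16.9 = 34.5389%
Post-stratified estimate weights by population shares:
  0.14×51.8 + 0.26×45.5 + 0.6×16.9 = 29.222%
Difference = 29.222 − 34.5389 = -5.3169 pp.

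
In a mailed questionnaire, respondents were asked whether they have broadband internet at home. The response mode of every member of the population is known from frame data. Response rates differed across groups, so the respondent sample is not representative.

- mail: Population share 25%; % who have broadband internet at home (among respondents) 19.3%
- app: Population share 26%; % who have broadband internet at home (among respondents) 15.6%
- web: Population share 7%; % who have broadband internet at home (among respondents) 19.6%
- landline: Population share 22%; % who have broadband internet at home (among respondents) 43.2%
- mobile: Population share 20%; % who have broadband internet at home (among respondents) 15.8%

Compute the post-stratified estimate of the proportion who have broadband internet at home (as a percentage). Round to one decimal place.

Reweight to the known response mode distribution:
  mail: 0.25 × 19.3 = 4.825
  app: 0.26 × 15.6 = 4.056
  web: 0.07 × 19.6 = 1.372
  landline: 0.22 × 43.2 = 9.504
  mobile: 0.2 × 15.8 = 3.16
Post-stratified estimate = 22.917 → 22.9%.

22.9%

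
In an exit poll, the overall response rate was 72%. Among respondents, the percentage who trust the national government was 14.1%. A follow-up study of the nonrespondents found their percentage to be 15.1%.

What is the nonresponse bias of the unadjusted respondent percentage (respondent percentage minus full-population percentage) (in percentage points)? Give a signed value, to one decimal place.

Nonresponse fraction = 1 − 0.72 = 0.28.
Bias = (nonresponse fraction) × (respondent percentage − nonrespondent percentage)
     = 0.28 × (14.1 − 15.1) = 0.28 × -1 = -0.28.

-0.3 percentage points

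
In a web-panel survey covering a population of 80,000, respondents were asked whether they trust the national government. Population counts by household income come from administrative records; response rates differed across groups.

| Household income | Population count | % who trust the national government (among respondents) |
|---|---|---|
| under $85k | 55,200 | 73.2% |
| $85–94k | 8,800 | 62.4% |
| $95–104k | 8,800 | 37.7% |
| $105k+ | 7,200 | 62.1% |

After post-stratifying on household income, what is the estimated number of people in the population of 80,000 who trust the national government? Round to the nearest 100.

Estimated count per cell = population count × respondent percentage:
  under $85k: 55,200 × 73.2% = 40406.4
  $85–94k: 8,800 × 62.4% = 5491.2
  $95–104k: 8,800 × 37.7% = 3317.6
  $105k+: 7,200 × 62.1% = 4471.2
Estimated total = 53686.4 → 53,700.

53,700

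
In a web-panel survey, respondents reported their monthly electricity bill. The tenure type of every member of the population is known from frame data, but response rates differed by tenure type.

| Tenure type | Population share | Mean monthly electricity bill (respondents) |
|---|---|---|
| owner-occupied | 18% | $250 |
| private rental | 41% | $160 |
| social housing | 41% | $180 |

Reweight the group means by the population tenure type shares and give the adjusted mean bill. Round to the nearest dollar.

Weight each group's respondent value by its population share:
  owner-occupied: 0.18 × 250 = 45
  private rental: 0.41 × 160 = 65.6
  social housing: 0.41 × 180 = 73.8
Post-stratified estimate = 184.4 → $184.

$184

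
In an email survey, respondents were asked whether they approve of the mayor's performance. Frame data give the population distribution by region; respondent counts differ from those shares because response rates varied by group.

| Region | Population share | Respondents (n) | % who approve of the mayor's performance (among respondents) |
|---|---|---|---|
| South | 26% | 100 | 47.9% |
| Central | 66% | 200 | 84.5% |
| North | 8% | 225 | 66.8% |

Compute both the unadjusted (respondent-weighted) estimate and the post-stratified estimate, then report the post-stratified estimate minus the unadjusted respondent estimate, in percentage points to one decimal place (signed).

Naive respondent-only estimate (weights = respondent counts):
  (100/525)×47.9 + (200/525)×84.5 + (225/525)×66.8 = 69.9429%
Reweighting by population region shares:
  0.26×47.9 + 0.66×84.5 + 0.08×66.8 = 73.568%
Difference = 73.568 − 69.9429 = 3.6251 pp.

+3.6 percentage points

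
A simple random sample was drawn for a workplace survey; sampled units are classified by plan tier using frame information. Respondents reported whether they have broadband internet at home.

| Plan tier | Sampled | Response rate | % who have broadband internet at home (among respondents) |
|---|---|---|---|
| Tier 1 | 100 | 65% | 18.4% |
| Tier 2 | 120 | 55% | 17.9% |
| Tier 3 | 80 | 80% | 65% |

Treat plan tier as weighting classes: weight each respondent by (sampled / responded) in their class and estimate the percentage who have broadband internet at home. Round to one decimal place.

Each respondent's weight = sampled/responded in their class; summing within a class gives n_sampled, so:
  Tier 1: 100 × 18.4 = 1840
  Tier 2: 120 × 17.9 = 2148
  Tier 3: 80 × 65 = 5200
Adjusted estimate = 9188 / 300 = 30.6267 → 30.6%.

30.6%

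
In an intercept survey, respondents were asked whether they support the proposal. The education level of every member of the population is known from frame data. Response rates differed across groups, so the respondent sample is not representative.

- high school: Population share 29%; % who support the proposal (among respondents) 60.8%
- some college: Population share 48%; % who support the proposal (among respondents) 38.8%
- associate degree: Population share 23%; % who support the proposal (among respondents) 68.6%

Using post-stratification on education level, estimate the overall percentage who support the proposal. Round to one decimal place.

Reweight to the known education level distribution:
  high school: 0.29 × 60.8 = 17.632
  some college: 0.48 × 38.8 = 18.624
  associate degree: 0.23 × 68.6 = 15.778
Post-stratified estimate = 52.034 → 52.0%.

52.0%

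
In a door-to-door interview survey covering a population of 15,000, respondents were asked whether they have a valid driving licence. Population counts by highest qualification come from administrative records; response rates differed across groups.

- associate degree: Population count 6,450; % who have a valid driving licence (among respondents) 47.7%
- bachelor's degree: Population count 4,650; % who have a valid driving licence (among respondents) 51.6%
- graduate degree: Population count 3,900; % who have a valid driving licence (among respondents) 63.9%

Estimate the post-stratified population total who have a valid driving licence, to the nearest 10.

7,970

Each cell contributes its population count × the respondent rate:
  associate degree: 6,450 × 47.7% = 3076.65
  bachelor's degree: 4,650 × 51.6% = 2399.4
  graduate degree: 3,900 × 63.9% = 2492.1
Estimated total = 7968.15 → 7,970.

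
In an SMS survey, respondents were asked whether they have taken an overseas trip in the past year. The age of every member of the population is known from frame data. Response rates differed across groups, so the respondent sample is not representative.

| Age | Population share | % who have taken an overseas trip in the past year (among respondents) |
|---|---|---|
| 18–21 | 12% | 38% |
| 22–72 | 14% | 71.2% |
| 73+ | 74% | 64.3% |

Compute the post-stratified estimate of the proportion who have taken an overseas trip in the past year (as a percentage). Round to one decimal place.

Each cell contributes population-share × respondent value:
  18–21: 0.12 × 38 = 4.56
  22–72: 0.14 × 71.2 = 9.968
  73+: 0.74 × 64.3 = 47.582
Post-stratified estimate = 62.11 → 62.1%.

62.1%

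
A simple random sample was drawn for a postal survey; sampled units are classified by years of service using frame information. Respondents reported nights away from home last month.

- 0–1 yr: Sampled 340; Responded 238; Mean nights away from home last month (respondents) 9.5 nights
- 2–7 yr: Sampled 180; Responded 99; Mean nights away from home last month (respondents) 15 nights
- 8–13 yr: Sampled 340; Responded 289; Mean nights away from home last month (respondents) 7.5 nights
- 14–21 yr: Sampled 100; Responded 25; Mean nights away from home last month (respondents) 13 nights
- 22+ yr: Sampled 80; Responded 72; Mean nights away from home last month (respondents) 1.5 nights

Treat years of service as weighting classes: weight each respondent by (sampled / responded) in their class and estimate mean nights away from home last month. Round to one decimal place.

Response rates by class: 0–1 yr 238/340 = 70%, 2–7 yr 99/180 = 55%, 8–13 yr 289/340 = 85%, 14–21 yr 25/100 = 25%, 22+ yr 72/80 = 90%.
Weighting each respondent by the inverse class response rate inflates each class back to its sampled size, so the class weight is n_sampled:
  0–1 yr: 340 × 9.5 = 3230
  2–7 yr: 180 × 15 = 2700
  8–13 yr: 340 × 7.5 = 2550
  14–21 yr: 100 × 13 = 1300
  22+ yr: 80 × 1.5 = 120
Adjusted estimate = 9900 / 1,040 = 9.51923 → 9.5.

9.5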